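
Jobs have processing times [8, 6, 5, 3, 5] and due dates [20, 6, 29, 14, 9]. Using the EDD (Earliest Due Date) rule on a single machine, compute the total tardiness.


Sort by due date (EDD order): [(6, 6), (5, 9), (3, 14), (8, 20), (5, 29)]
Compute completion times and tardiness:
  Job 1: p=6, d=6, C=6, tardiness=max(0,6-6)=0
  Job 2: p=5, d=9, C=11, tardiness=max(0,11-9)=2
  Job 3: p=3, d=14, C=14, tardiness=max(0,14-14)=0
  Job 4: p=8, d=20, C=22, tardiness=max(0,22-20)=2
  Job 5: p=5, d=29, C=27, tardiness=max(0,27-29)=0
Total tardiness = 4

4


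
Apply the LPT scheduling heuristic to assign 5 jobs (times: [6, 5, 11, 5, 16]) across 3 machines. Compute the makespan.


Sort jobs in decreasing order (LPT): [16, 11, 6, 5, 5]
Assign each job to the least loaded machine:
  Machine 1: jobs [16], load = 16
  Machine 2: jobs [11, 5], load = 16
  Machine 3: jobs [6, 5], load = 11
Makespan = max load = 16

16


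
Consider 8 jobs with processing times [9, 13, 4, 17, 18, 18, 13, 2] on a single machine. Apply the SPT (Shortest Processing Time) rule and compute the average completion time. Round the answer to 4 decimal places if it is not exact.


Sort jobs by processing time (SPT order): [2, 4, 9, 13, 13, 17, 18, 18]
Compute completion times sequentially:
  Job 1: processing = 2, completes at 2
  Job 2: processing = 4, completes at 6
  Job 3: processing = 9, completes at 15
  Job 4: processing = 13, completes at 28
  Job 5: processing = 13, completes at 41
  Job 6: processing = 17, completes at 58
  Job 7: processing = 18, completes at 76
  Job 8: processing = 18, completes at 94
Sum of completion times = 320
Average completion time = 320/8 = 40.0

40.0


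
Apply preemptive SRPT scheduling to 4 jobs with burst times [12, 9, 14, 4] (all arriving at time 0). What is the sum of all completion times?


Since all jobs arrive at t=0, SRPT equals SPT ordering.
SPT order: [4, 9, 12, 14]
Completion times:
  Job 1: p=4, C=4
  Job 2: p=9, C=13
  Job 3: p=12, C=25
  Job 4: p=14, C=39
Total completion time = 4 + 13 + 25 + 39 = 81

81


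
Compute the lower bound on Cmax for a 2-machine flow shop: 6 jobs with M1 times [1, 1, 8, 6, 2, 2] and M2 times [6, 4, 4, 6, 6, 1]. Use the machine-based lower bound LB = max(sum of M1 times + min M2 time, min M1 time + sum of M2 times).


LB1 = sum(M1 times) + min(M2 times) = 20 + 1 = 21
LB2 = min(M1 times) + sum(M2 times) = 1 + 27 = 28
Lower bound = max(LB1, LB2) = max(21, 28) = 28

28


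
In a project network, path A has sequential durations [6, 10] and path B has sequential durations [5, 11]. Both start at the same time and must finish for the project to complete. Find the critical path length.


Path A total = 6 + 10 = 16
Path B total = 5 + 11 = 16
Critical path = longest path = max(16, 16) = 16

16


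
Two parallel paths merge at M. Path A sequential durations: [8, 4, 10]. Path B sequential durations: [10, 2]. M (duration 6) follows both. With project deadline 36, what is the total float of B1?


Forward pass: ES(B1) = sum of predecessors on chain B = 0
EF = ES + duration = 0 + 10 = 10
Backward pass: LF(M) = deadline = 36; LS(M) = 36 - 6 = 30
LF(B1) = LS(M) - sum(successors on chain B) = 30 - 2 = 28
LS = LF - duration = 28 - 10 = 18
Total float = LS - ES = 18 - 0 = 18

18


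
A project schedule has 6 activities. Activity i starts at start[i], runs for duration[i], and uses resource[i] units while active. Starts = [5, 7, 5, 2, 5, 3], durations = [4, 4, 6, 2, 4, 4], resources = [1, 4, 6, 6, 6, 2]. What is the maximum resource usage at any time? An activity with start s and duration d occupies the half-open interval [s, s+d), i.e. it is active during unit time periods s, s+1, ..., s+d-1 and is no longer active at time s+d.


Each activity i is active on [start_i, start_i + duration_i).
Compute total resource usage per time slot:
  t=0: active resources = [], total = 0
  t=1: active resources = [], total = 0
  t=2: active resources = [6], total = 6
  t=3: active resources = [6, 2], total = 8
  t=4: active resources = [2], total = 2
  t=5: active resources = [1, 6, 6, 2], total = 15
  t=6: active resources = [1, 6, 6, 2], total = 15
  t=7: active resources = [1, 4, 6, 6], total = 17
  t=8: active resources = [1, 4, 6, 6], total = 17
  t=9: active resources = [4, 6], total = 10
  t=10: active resources = [4, 6], total = 10
Peak resource demand = 17

17


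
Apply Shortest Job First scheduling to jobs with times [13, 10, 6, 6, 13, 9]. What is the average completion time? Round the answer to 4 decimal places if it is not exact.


SJF order (ascending): [6, 6, 9, 10, 13, 13]
Completion times:
  Job 1: burst=6, C=6
  Job 2: burst=6, C=12
  Job 3: burst=9, C=21
  Job 4: burst=10, C=31
  Job 5: burst=13, C=44
  Job 6: burst=13, C=57
Average completion = 171/6 = 28.5

28.5


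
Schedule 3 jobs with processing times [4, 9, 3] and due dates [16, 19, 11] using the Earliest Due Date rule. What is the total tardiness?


Sort by due date (EDD order): [(3, 11), (4, 16), (9, 19)]
Compute completion times and tardiness:
  Job 1: p=3, d=11, C=3, tardiness=max(0,3-11)=0
  Job 2: p=4, d=16, C=7, tardiness=max(0,7-16)=0
  Job 3: p=9, d=19, C=16, tardiness=max(0,16-19)=0
Total tardiness = 0

0


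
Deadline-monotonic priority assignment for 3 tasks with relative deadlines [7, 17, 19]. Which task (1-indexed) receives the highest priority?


Sort tasks by relative deadline (ascending):
  Task 1: deadline = 7
  Task 2: deadline = 17
  Task 3: deadline = 19
Priority order (highest first): [1, 2, 3]
Highest priority task = 1

1


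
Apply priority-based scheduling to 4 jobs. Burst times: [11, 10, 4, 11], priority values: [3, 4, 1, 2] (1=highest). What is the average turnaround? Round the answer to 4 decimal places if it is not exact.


Sort by priority (ascending = highest first):
Order: [(1, 4), (2, 11), (3, 11), (4, 10)]
Completion times:
  Priority 1, burst=4, C=4
  Priority 2, burst=11, C=15
  Priority 3, burst=11, C=26
  Priority 4, burst=10, C=36
Average turnaround = 81/4 = 20.25

20.25


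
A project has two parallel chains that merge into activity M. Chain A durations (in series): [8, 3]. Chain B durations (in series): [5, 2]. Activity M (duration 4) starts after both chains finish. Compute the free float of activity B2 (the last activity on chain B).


ES(B2) = sum of predecessors on chain B = 5
EF(B2) = ES + duration = 5 + 2 = 7
Successor of B2 is M. ES(M) = max(sum(A), sum(B)) = max(11, 7) = 11
Free float = ES(successor) - EF(current) = 11 - 7 = 4

4


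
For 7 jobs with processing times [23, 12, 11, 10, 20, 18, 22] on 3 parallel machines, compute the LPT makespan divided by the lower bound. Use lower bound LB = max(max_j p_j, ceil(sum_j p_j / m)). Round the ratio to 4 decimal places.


LPT order: [23, 22, 20, 18, 12, 11, 10]
Machine loads after assignment: [44, 34, 38]
LPT makespan = 44
Lower bound = max(max_job, ceil(total/3)) = max(23, 39) = 39
Ratio = 44 / 39 = 1.1282

1.1282


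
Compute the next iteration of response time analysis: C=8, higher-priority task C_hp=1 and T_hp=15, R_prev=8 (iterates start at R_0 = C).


R_next = C + ceil(R_prev / T_hp) * C_hp
ceil(8 / 15) = ceil(0.5333) = 1
Interference = 1 * 1 = 1
R_next = 8 + 1 = 9

9


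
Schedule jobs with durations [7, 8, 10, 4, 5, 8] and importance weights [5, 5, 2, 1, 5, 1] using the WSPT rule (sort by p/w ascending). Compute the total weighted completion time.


Compute p/w ratios and sort ascending (WSPT): [(5, 5), (7, 5), (8, 5), (4, 1), (10, 2), (8, 1)]
Compute weighted completion times:
  Job (p=5,w=5): C=5, w*C=5*5=25
  Job (p=7,w=5): C=12, w*C=5*12=60
  Job (p=8,w=5): C=20, w*C=5*20=100
  Job (p=4,w=1): C=24, w*C=1*24=24
  Job (p=10,w=2): C=34, w*C=2*34=68
  Job (p=8,w=1): C=42, w*C=1*42=42
Total weighted completion time = 319

319


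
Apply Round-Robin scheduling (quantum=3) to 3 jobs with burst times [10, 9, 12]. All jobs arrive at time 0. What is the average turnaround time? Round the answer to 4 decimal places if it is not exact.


Time quantum = 3
Execution trace:
  J1 runs 3 units, time = 3
  J2 runs 3 units, time = 6
  J3 runs 3 units, time = 9
  J1 runs 3 units, time = 12
  J2 runs 3 units, time = 15
  J3 runs 3 units, time = 18
  J1 runs 3 units, time = 21
  J2 runs 3 units, time = 24
  J3 runs 3 units, time = 27
  J1 runs 1 units, time = 28
  J3 runs 3 units, time = 31
Finish times: [28, 24, 31]
Average turnaround = 83/3 = 27.6667

27.6667


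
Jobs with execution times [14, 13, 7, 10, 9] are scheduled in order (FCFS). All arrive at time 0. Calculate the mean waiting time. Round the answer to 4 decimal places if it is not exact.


FCFS order (as given): [14, 13, 7, 10, 9]
Waiting times:
  Job 1: wait = 0
  Job 2: wait = 14
  Job 3: wait = 27
  Job 4: wait = 34
  Job 5: wait = 44
Sum of waiting times = 119
Average waiting time = 119/5 = 23.8

23.8


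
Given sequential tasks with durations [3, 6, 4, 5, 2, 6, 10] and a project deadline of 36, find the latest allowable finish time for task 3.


LF(activity 3) = deadline - sum of successor durations
Successors: activities 4 through 7 with durations [5, 2, 6, 10]
Sum of successor durations = 23
LF = 36 - 23 = 13

13


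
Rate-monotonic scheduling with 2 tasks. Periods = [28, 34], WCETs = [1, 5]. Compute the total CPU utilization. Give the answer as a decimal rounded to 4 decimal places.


Compute individual utilizations (exact fractions):
  Task 1: C/T = 1/28 (approx. 0.0357)
  Task 2: C/T = 5/34 (approx. 0.1471)
Total utilization U = 1/28 + 5/34 = 87/476
Rounded to 4 decimal places: U = 0.1828
RM (Liu & Layland) bound for 2 tasks = 0.828427; compare with U = 87/476 (approx. 0.182773)
U <= bound, so schedulable by RM sufficient condition.

0.1828


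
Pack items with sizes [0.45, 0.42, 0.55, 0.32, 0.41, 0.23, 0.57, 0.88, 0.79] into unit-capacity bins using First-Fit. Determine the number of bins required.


Place items sequentially using First-Fit:
  Item 0.45 -> new Bin 1
  Item 0.42 -> Bin 1 (now 0.87)
  Item 0.55 -> new Bin 2
  Item 0.32 -> Bin 2 (now 0.87)
  Item 0.41 -> new Bin 3
  Item 0.23 -> Bin 3 (now 0.64)
  Item 0.57 -> new Bin 4
  Item 0.88 -> new Bin 5
  Item 0.79 -> new Bin 6
Total bins used = 6

6


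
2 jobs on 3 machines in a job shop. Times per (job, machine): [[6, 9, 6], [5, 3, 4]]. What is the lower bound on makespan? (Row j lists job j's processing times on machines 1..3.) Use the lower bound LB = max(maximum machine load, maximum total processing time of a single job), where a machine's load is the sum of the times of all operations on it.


Machine loads:
  Machine 1: 6 + 5 = 11
  Machine 2: 9 + 3 = 12
  Machine 3: 6 + 4 = 10
Max machine load = 12
Job totals:
  Job 1: 21
  Job 2: 12
Max job total = 21
Lower bound = max(12, 21) = 21

21


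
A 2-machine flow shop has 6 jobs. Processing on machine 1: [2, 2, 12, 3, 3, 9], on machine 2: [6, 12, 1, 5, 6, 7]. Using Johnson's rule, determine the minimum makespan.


Apply Johnson's rule:
  Group 1 (a <= b): [(1, 2, 6), (2, 2, 12), (4, 3, 5), (5, 3, 6)]
  Group 2 (a > b): [(6, 9, 7), (3, 12, 1)]
Optimal job order: [1, 2, 4, 5, 6, 3]
Schedule:
  Job 1: M1 done at 2, M2 done at 8
  Job 2: M1 done at 4, M2 done at 20
  Job 4: M1 done at 7, M2 done at 25
  Job 5: M1 done at 10, M2 done at 31
  Job 6: M1 done at 19, M2 done at 38
  Job 3: M1 done at 31, M2 done at 39
Makespan = 39

39


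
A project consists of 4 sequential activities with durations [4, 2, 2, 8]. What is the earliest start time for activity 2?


Activity 2 starts after activities 1 through 1 complete.
Predecessor durations: [4]
ES = 4 = 4

4


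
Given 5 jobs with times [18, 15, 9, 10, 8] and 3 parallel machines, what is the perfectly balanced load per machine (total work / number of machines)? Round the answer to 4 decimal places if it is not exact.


Total processing time = 18 + 15 + 9 + 10 + 8 = 60
Number of machines = 3
Ideal balanced load = 60 / 3 = 20.0

20.0


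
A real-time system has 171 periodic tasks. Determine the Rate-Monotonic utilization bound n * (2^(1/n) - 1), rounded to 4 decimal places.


Compute 2^(1/171) = 1.0040617188
Subtract 1: 1.0040617188 - 1 = 0.0040617188
Multiply by n: 171 * 0.0040617188 = 0.6945539148
Round to 4 dp: 0.6946

0.6946


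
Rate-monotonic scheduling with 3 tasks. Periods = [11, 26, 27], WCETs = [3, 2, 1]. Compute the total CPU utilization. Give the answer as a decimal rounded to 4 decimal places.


Compute individual utilizations (exact fractions):
  Task 1: C/T = 3/11 (approx. 0.2727)
  Task 2: C/T = 2/26 = 1/13 (approx. 0.0769)
  Task 3: C/T = 1/27 (approx. 0.037)
Total utilization U = 3/11 + 1/13 + 1/27 = 1493/3861
Rounded to 4 decimal places: U = 0.3867
RM (Liu & Layland) bound for 3 tasks = 0.779763; compare with U = 1493/3861 (approx. 0.386687)
U <= bound, so schedulable by RM sufficient condition.

0.3867


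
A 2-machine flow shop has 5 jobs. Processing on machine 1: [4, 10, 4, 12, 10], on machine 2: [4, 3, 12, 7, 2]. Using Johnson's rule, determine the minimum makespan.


Apply Johnson's rule:
  Group 1 (a <= b): [(1, 4, 4), (3, 4, 12)]
  Group 2 (a > b): [(4, 12, 7), (2, 10, 3), (5, 10, 2)]
Optimal job order: [1, 3, 4, 2, 5]
Schedule:
  Job 1: M1 done at 4, M2 done at 8
  Job 3: M1 done at 8, M2 done at 20
  Job 4: M1 done at 20, M2 done at 27
  Job 2: M1 done at 30, M2 done at 33
  Job 5: M1 done at 40, M2 done at 42
Makespan = 42

42


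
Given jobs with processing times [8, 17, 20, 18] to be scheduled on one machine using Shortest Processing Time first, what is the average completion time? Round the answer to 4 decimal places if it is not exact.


Sort jobs by processing time (SPT order): [8, 17, 18, 20]
Compute completion times sequentially:
  Job 1: processing = 8, completes at 8
  Job 2: processing = 17, completes at 25
  Job 3: processing = 18, completes at 43
  Job 4: processing = 20, completes at 63
Sum of completion times = 139
Average completion time = 139/4 = 34.75

34.75


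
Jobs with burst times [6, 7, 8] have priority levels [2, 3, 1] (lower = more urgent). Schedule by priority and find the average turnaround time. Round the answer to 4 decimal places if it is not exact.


Sort by priority (ascending = highest first):
Order: [(1, 8), (2, 6), (3, 7)]
Completion times:
  Priority 1, burst=8, C=8
  Priority 2, burst=6, C=14
  Priority 3, burst=7, C=21
Average turnaround = 43/3 = 14.3333

14.3333


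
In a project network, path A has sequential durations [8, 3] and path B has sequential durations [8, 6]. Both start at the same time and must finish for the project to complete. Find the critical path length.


Path A total = 8 + 3 = 11
Path B total = 8 + 6 = 14
Critical path = longest path = max(11, 14) = 14

14


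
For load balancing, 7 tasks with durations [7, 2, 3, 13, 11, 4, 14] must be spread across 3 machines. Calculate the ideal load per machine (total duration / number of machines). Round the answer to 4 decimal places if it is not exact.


Total processing time = 7 + 2 + 3 + 13 + 11 + 4 + 14 = 54
Number of machines = 3
Ideal balanced load = 54 / 3 = 18.0

18.0


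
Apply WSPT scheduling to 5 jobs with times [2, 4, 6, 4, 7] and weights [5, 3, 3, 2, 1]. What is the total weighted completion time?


Compute p/w ratios and sort ascending (WSPT): [(2, 5), (4, 3), (6, 3), (4, 2), (7, 1)]
Compute weighted completion times:
  Job (p=2,w=5): C=2, w*C=5*2=10
  Job (p=4,w=3): C=6, w*C=3*6=18
  Job (p=6,w=3): C=12, w*C=3*12=36
  Job (p=4,w=2): C=16, w*C=2*16=32
  Job (p=7,w=1): C=23, w*C=1*23=23
Total weighted completion time = 119

119


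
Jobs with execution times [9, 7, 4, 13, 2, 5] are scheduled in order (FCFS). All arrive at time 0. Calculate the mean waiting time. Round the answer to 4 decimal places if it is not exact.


FCFS order (as given): [9, 7, 4, 13, 2, 5]
Waiting times:
  Job 1: wait = 0
  Job 2: wait = 9
  Job 3: wait = 16
  Job 4: wait = 20
  Job 5: wait = 33
  Job 6: wait = 35
Sum of waiting times = 113
Average waiting time = 113/6 = 18.8333

18.8333


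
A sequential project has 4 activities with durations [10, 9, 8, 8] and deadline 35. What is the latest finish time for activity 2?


LF(activity 2) = deadline - sum of successor durations
Successors: activities 3 through 4 with durations [8, 8]
Sum of successor durations = 16
LF = 35 - 16 = 19

19


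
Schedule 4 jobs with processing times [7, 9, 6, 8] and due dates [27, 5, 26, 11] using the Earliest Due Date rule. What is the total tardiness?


Sort by due date (EDD order): [(9, 5), (8, 11), (6, 26), (7, 27)]
Compute completion times and tardiness:
  Job 1: p=9, d=5, C=9, tardiness=max(0,9-5)=4
  Job 2: p=8, d=11, C=17, tardiness=max(0,17-11)=6
  Job 3: p=6, d=26, C=23, tardiness=max(0,23-26)=0
  Job 4: p=7, d=27, C=30, tardiness=max(0,30-27)=3
Total tardiness = 13

13


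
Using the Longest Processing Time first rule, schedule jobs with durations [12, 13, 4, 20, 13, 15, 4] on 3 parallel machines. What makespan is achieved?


Sort jobs in decreasing order (LPT): [20, 15, 13, 13, 12, 4, 4]
Assign each job to the least loaded machine:
  Machine 1: jobs [20, 4, 4], load = 28
  Machine 2: jobs [15, 12], load = 27
  Machine 3: jobs [13, 13], load = 26
Makespan = max load = 28

28


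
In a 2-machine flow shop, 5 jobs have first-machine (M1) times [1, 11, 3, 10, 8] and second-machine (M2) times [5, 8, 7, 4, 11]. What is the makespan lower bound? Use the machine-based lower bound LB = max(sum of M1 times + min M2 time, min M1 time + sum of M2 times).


LB1 = sum(M1 times) + min(M2 times) = 33 + 4 = 37
LB2 = min(M1 times) + sum(M2 times) = 1 + 35 = 36
Lower bound = max(LB1, LB2) = max(37, 36) = 37

37


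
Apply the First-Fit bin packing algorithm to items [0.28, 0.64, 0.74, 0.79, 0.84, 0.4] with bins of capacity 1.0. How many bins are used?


Place items sequentially using First-Fit:
  Item 0.28 -> new Bin 1
  Item 0.64 -> Bin 1 (now 0.92)
  Item 0.74 -> new Bin 2
  Item 0.79 -> new Bin 3
  Item 0.84 -> new Bin 4
  Item 0.4 -> new Bin 5
Total bins used = 5

5


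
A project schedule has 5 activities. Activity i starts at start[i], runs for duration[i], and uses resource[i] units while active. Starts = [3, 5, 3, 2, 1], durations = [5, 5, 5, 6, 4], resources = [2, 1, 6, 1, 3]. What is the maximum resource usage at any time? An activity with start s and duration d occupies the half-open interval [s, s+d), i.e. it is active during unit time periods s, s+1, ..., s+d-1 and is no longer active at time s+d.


Each activity i is active on [start_i, start_i + duration_i).
Compute total resource usage per time slot:
  t=0: active resources = [], total = 0
  t=1: active resources = [3], total = 3
  t=2: active resources = [1, 3], total = 4
  t=3: active resources = [2, 6, 1, 3], total = 12
  t=4: active resources = [2, 6, 1, 3], total = 12
  t=5: active resources = [2, 1, 6, 1], total = 10
  t=6: active resources = [2, 1, 6, 1], total = 10
  t=7: active resources = [2, 1, 6, 1], total = 10
  t=8: active resources = [1], total = 1
  t=9: active resources = [1], total = 1
Peak resource demand = 12

12


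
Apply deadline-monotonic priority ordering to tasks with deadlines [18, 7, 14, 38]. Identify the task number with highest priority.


Sort tasks by relative deadline (ascending):
  Task 2: deadline = 7
  Task 3: deadline = 14
  Task 1: deadline = 18
  Task 4: deadline = 38
Priority order (highest first): [2, 3, 1, 4]
Highest priority task = 2

2


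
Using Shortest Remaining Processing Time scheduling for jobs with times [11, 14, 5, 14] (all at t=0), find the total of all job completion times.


Since all jobs arrive at t=0, SRPT equals SPT ordering.
SPT order: [5, 11, 14, 14]
Completion times:
  Job 1: p=5, C=5
  Job 2: p=11, C=16
  Job 3: p=14, C=30
  Job 4: p=14, C=44
Total completion time = 5 + 16 + 30 + 44 = 95

95


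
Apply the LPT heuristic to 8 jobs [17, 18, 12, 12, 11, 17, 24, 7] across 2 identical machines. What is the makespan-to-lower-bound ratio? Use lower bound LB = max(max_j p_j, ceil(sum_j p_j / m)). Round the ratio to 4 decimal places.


LPT order: [24, 18, 17, 17, 12, 12, 11, 7]
Machine loads after assignment: [60, 58]
LPT makespan = 60
Lower bound = max(max_job, ceil(total/2)) = max(24, 59) = 59
Ratio = 60 / 59 = 1.0169

1.0169


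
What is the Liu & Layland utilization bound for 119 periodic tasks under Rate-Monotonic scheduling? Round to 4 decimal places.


Compute 2^(1/119) = 1.0058417632
Subtract 1: 1.0058417632 - 1 = 0.0058417632
Multiply by n: 119 * 0.0058417632 = 0.6951698208
Round to 4 dp: 0.6952

0.6952


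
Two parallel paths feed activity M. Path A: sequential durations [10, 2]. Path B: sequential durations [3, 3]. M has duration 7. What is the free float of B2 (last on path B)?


ES(B2) = sum of predecessors on chain B = 3
EF(B2) = ES + duration = 3 + 3 = 6
Successor of B2 is M. ES(M) = max(sum(A), sum(B)) = max(12, 6) = 12
Free float = ES(successor) - EF(current) = 12 - 6 = 6

6


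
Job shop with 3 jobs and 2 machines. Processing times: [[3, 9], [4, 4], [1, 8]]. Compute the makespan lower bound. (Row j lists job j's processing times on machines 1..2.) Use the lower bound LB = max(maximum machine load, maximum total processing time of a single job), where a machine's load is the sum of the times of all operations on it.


Machine loads:
  Machine 1: 3 + 4 + 1 = 8
  Machine 2: 9 + 4 + 8 = 21
Max machine load = 21
Job totals:
  Job 1: 12
  Job 2: 8
  Job 3: 9
Max job total = 12
Lower bound = max(21, 12) = 21

21


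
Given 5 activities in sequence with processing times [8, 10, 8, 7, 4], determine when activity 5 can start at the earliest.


Activity 5 starts after activities 1 through 4 complete.
Predecessor durations: [8, 10, 8, 7]
ES = 8 + 10 + 8 + 7 = 33

33


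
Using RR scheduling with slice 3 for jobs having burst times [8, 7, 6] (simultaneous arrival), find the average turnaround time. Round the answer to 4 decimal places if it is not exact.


Time quantum = 3
Execution trace:
  J1 runs 3 units, time = 3
  J2 runs 3 units, time = 6
  J3 runs 3 units, time = 9
  J1 runs 3 units, time = 12
  J2 runs 3 units, time = 15
  J3 runs 3 units, time = 18
  J1 runs 2 units, time = 20
  J2 runs 1 units, time = 21
Finish times: [20, 21, 18]
Average turnaround = 59/3 = 19.6667

19.6667


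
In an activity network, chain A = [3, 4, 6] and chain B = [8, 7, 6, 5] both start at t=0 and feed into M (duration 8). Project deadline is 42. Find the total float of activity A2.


Forward pass: ES(A2) = sum of predecessors on chain A = 3
EF = ES + duration = 3 + 4 = 7
Backward pass: LF(M) = deadline = 42; LS(M) = 42 - 8 = 34
LF(A2) = LS(M) - sum(successors on chain A) = 34 - 6 = 28
LS = LF - duration = 28 - 4 = 24
Total float = LS - ES = 24 - 3 = 21

21


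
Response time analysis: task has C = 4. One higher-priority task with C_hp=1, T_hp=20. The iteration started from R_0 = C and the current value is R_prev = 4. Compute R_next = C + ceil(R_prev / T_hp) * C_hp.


R_next = C + ceil(R_prev / T_hp) * C_hp
ceil(4 / 20) = ceil(0.2) = 1
Interference = 1 * 1 = 1
R_next = 4 + 1 = 5

5


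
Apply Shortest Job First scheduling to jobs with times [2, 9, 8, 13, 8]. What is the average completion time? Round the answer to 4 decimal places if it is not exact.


SJF order (ascending): [2, 8, 8, 9, 13]
Completion times:
  Job 1: burst=2, C=2
  Job 2: burst=8, C=10
  Job 3: burst=8, C=18
  Job 4: burst=9, C=27
  Job 5: burst=13, C=40
Average completion = 97/5 = 19.4

19.4


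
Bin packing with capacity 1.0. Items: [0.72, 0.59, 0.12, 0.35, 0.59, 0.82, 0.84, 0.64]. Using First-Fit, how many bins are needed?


Place items sequentially using First-Fit:
  Item 0.72 -> new Bin 1
  Item 0.59 -> new Bin 2
  Item 0.12 -> Bin 1 (now 0.84)
  Item 0.35 -> Bin 2 (now 0.94)
  Item 0.59 -> new Bin 3
  Item 0.82 -> new Bin 4
  Item 0.84 -> new Bin 5
  Item 0.64 -> new Bin 6
Total bins used = 6

6


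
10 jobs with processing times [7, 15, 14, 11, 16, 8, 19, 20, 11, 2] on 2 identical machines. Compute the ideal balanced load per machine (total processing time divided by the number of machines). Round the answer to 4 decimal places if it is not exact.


Total processing time = 7 + 15 + 14 + 11 + 16 + 8 + 19 + 20 + 11 + 2 = 123
Number of machines = 2
Ideal balanced load = 123 / 2 = 61.5

61.5


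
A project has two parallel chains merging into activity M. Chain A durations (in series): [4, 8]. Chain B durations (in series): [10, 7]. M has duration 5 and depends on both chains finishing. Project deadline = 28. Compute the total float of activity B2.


Forward pass: ES(B2) = sum of predecessors on chain B = 10
EF = ES + duration = 10 + 7 = 17
Backward pass: LF(M) = deadline = 28; LS(M) = 28 - 5 = 23
LF(B2) = LS(M) - sum(successors on chain B) = 23 - 0 = 23
LS = LF - duration = 23 - 7 = 16
Total float = LS - ES = 16 - 10 = 6

6


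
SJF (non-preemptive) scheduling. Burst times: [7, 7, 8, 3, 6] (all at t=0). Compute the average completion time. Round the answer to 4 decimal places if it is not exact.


SJF order (ascending): [3, 6, 7, 7, 8]
Completion times:
  Job 1: burst=3, C=3
  Job 2: burst=6, C=9
  Job 3: burst=7, C=16
  Job 4: burst=7, C=23
  Job 5: burst=8, C=31
Average completion = 82/5 = 16.4

16.4


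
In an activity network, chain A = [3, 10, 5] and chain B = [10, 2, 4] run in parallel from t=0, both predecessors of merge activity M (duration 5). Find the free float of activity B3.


ES(B3) = sum of predecessors on chain B = 12
EF(B3) = ES + duration = 12 + 4 = 16
Successor of B3 is M. ES(M) = max(sum(A), sum(B)) = max(18, 16) = 18
Free float = ES(successor) - EF(current) = 18 - 16 = 2

2


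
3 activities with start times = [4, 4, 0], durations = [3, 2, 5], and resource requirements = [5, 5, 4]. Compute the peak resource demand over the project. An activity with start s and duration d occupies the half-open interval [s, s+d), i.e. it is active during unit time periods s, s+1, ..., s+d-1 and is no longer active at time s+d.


Each activity i is active on [start_i, start_i + duration_i).
Compute total resource usage per time slot:
  t=0: active resources = [4], total = 4
  t=1: active resources = [4], total = 4
  t=2: active resources = [4], total = 4
  t=3: active resources = [4], total = 4
  t=4: active resources = [5, 5, 4], total = 14
  t=5: active resources = [5, 5], total = 10
  t=6: active resources = [5], total = 5
Peak resource demand = 14

14


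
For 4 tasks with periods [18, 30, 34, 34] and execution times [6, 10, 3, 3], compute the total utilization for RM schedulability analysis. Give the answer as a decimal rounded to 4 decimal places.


Compute individual utilizations (exact fractions):
  Task 1: C/T = 6/18 = 1/3 (approx. 0.3333)
  Task 2: C/T = 10/30 = 1/3 (approx. 0.3333)
  Task 3: C/T = 3/34 (approx. 0.0882)
  Task 4: C/T = 3/34 (approx. 0.0882)
Total utilization U = 1/3 + 1/3 + 3/34 + 3/34 = 43/51
Rounded to 4 decimal places: U = 0.8431
RM (Liu & Layland) bound for 4 tasks = 0.756828; compare with U = 43/51 (approx. 0.843137)
bound < U <= 1, so the RM sufficient condition is not met (inconclusive; an exact test such as response-time analysis is needed).

0.8431


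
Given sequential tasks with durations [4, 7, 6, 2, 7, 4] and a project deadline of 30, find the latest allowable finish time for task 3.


LF(activity 3) = deadline - sum of successor durations
Successors: activities 4 through 6 with durations [2, 7, 4]
Sum of successor durations = 13
LF = 30 - 13 = 17

17


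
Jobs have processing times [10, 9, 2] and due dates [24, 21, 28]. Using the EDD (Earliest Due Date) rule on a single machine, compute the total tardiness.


Sort by due date (EDD order): [(9, 21), (10, 24), (2, 28)]
Compute completion times and tardiness:
  Job 1: p=9, d=21, C=9, tardiness=max(0,9-21)=0
  Job 2: p=10, d=24, C=19, tardiness=max(0,19-24)=0
  Job 3: p=2, d=28, C=21, tardiness=max(0,21-28)=0
Total tardiness = 0

0


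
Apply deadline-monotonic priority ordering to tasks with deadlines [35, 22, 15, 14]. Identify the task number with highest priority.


Sort tasks by relative deadline (ascending):
  Task 4: deadline = 14
  Task 3: deadline = 15
  Task 2: deadline = 22
  Task 1: deadline = 35
Priority order (highest first): [4, 3, 2, 1]
Highest priority task = 4

4


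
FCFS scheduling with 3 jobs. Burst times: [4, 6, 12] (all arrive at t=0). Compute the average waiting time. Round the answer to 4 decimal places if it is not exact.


FCFS order (as given): [4, 6, 12]
Waiting times:
  Job 1: wait = 0
  Job 2: wait = 4
  Job 3: wait = 10
Sum of waiting times = 14
Average waiting time = 14/3 = 4.6667

4.6667


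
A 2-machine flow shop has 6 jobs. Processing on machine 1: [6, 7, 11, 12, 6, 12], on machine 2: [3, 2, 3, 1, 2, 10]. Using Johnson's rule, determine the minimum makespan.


Apply Johnson's rule:
  Group 1 (a <= b): []
  Group 2 (a > b): [(6, 12, 10), (1, 6, 3), (3, 11, 3), (2, 7, 2), (5, 6, 2), (4, 12, 1)]
Optimal job order: [6, 1, 3, 2, 5, 4]
Schedule:
  Job 6: M1 done at 12, M2 done at 22
  Job 1: M1 done at 18, M2 done at 25
  Job 3: M1 done at 29, M2 done at 32
  Job 2: M1 done at 36, M2 done at 38
  Job 5: M1 done at 42, M2 done at 44
  Job 4: M1 done at 54, M2 done at 55
Makespan = 55

55


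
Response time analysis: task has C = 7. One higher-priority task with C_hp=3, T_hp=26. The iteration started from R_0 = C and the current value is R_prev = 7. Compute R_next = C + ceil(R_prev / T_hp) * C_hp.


R_next = C + ceil(R_prev / T_hp) * C_hp
ceil(7 / 26) = ceil(0.2692) = 1
Interference = 1 * 3 = 3
R_next = 7 + 3 = 10

10


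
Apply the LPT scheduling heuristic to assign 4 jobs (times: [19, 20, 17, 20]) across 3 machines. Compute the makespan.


Sort jobs in decreasing order (LPT): [20, 20, 19, 17]
Assign each job to the least loaded machine:
  Machine 1: jobs [20], load = 20
  Machine 2: jobs [20], load = 20
  Machine 3: jobs [19, 17], load = 36
Makespan = max load = 36

36


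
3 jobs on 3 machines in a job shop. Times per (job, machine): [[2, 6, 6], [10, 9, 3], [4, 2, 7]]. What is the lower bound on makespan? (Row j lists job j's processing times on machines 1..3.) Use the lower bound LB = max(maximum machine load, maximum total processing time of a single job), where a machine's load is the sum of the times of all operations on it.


Machine loads:
  Machine 1: 2 + 10 + 4 = 16
  Machine 2: 6 + 9 + 2 = 17
  Machine 3: 6 + 3 + 7 = 16
Max machine load = 17
Job totals:
  Job 1: 14
  Job 2: 22
  Job 3: 13
Max job total = 22
Lower bound = max(17, 22) = 22

22


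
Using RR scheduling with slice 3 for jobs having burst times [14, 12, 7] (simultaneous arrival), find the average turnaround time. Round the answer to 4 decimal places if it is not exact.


Time quantum = 3
Execution trace:
  J1 runs 3 units, time = 3
  J2 runs 3 units, time = 6
  J3 runs 3 units, time = 9
  J1 runs 3 units, time = 12
  J2 runs 3 units, time = 15
  J3 runs 3 units, time = 18
  J1 runs 3 units, time = 21
  J2 runs 3 units, time = 24
  J3 runs 1 units, time = 25
  J1 runs 3 units, time = 28
  J2 runs 3 units, time = 31
  J1 runs 2 units, time = 33
Finish times: [33, 31, 25]
Average turnaround = 89/3 = 29.6667

29.6667


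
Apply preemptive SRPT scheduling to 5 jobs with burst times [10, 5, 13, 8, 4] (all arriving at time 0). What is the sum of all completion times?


Since all jobs arrive at t=0, SRPT equals SPT ordering.
SPT order: [4, 5, 8, 10, 13]
Completion times:
  Job 1: p=4, C=4
  Job 2: p=5, C=9
  Job 3: p=8, C=17
  Job 4: p=10, C=27
  Job 5: p=13, C=40
Total completion time = 4 + 9 + 17 + 27 + 40 = 97

97


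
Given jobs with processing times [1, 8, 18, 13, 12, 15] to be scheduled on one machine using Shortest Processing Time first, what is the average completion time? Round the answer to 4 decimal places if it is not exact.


Sort jobs by processing time (SPT order): [1, 8, 12, 13, 15, 18]
Compute completion times sequentially:
  Job 1: processing = 1, completes at 1
  Job 2: processing = 8, completes at 9
  Job 3: processing = 12, completes at 21
  Job 4: processing = 13, completes at 34
  Job 5: processing = 15, completes at 49
  Job 6: processing = 18, completes at 67
Sum of completion times = 181
Average completion time = 181/6 = 30.1667

30.1667


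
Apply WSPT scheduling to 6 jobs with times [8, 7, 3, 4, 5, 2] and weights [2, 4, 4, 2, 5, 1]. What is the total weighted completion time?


Compute p/w ratios and sort ascending (WSPT): [(3, 4), (5, 5), (7, 4), (4, 2), (2, 1), (8, 2)]
Compute weighted completion times:
  Job (p=3,w=4): C=3, w*C=4*3=12
  Job (p=5,w=5): C=8, w*C=5*8=40
  Job (p=7,w=4): C=15, w*C=4*15=60
  Job (p=4,w=2): C=19, w*C=2*19=38
  Job (p=2,w=1): C=21, w*C=1*21=21
  Job (p=8,w=2): C=29, w*C=2*29=58
Total weighted completion time = 229

229


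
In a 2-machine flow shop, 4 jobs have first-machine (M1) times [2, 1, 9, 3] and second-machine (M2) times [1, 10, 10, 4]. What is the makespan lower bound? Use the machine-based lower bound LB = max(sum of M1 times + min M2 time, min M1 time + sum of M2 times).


LB1 = sum(M1 times) + min(M2 times) = 15 + 1 = 16
LB2 = min(M1 times) + sum(M2 times) = 1 + 25 = 26
Lower bound = max(LB1, LB2) = max(16, 26) = 26

26


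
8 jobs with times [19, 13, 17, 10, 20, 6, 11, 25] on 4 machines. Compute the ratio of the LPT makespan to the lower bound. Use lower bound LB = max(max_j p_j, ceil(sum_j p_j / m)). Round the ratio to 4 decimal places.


LPT order: [25, 20, 19, 17, 13, 11, 10, 6]
Machine loads after assignment: [31, 30, 30, 30]
LPT makespan = 31
Lower bound = max(max_job, ceil(total/4)) = max(25, 31) = 31
Ratio = 31 / 31 = 1.0

1.0


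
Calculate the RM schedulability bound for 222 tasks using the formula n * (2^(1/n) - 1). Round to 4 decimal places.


Compute 2^(1/222) = 1.0031271640
Subtract 1: 1.0031271640 - 1 = 0.0031271640
Multiply by n: 222 * 0.0031271640 = 0.6942304080
Round to 4 dp: 0.6942

0.6942


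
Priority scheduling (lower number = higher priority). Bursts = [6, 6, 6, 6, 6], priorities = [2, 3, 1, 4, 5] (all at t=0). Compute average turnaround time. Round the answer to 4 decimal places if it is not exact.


Sort by priority (ascending = highest first):
Order: [(1, 6), (2, 6), (3, 6), (4, 6), (5, 6)]
Completion times:
  Priority 1, burst=6, C=6
  Priority 2, burst=6, C=12
  Priority 3, burst=6, C=18
  Priority 4, burst=6, C=24
  Priority 5, burst=6, C=30
Average turnaround = 90/5 = 18.0

18.0


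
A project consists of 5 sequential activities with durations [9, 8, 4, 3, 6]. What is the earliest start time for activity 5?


Activity 5 starts after activities 1 through 4 complete.
Predecessor durations: [9, 8, 4, 3]
ES = 9 + 8 + 4 + 3 = 24

24


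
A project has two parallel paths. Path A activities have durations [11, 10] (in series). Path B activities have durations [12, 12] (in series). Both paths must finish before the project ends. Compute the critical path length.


Path A total = 11 + 10 = 21
Path B total = 12 + 12 = 24
Critical path = longest path = max(21, 24) = 24

24


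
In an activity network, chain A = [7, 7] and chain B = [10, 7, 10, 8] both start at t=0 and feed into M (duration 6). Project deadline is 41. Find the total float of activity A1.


Forward pass: ES(A1) = sum of predecessors on chain A = 0
EF = ES + duration = 0 + 7 = 7
Backward pass: LF(M) = deadline = 41; LS(M) = 41 - 6 = 35
LF(A1) = LS(M) - sum(successors on chain A) = 35 - 7 = 28
LS = LF - duration = 28 - 7 = 21
Total float = LS - ES = 21 - 0 = 21

21


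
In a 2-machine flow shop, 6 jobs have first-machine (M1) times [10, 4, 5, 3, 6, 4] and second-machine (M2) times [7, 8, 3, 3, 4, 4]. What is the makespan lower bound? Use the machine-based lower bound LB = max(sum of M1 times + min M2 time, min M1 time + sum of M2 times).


LB1 = sum(M1 times) + min(M2 times) = 32 + 3 = 35
LB2 = min(M1 times) + sum(M2 times) = 3 + 29 = 32
Lower bound = max(LB1, LB2) = max(35, 32) = 35

35


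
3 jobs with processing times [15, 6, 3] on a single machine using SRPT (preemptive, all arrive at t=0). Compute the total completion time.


Since all jobs arrive at t=0, SRPT equals SPT ordering.
SPT order: [3, 6, 15]
Completion times:
  Job 1: p=3, C=3
  Job 2: p=6, C=9
  Job 3: p=15, C=24
Total completion time = 3 + 9 + 24 = 36

36


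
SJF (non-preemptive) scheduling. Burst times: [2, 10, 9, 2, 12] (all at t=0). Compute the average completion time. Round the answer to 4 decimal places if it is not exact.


SJF order (ascending): [2, 2, 9, 10, 12]
Completion times:
  Job 1: burst=2, C=2
  Job 2: burst=2, C=4
  Job 3: burst=9, C=13
  Job 4: burst=10, C=23
  Job 5: burst=12, C=35
Average completion = 77/5 = 15.4

15.4


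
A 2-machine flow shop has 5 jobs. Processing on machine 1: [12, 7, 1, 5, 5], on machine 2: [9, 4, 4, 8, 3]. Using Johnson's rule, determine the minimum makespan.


Apply Johnson's rule:
  Group 1 (a <= b): [(3, 1, 4), (4, 5, 8)]
  Group 2 (a > b): [(1, 12, 9), (2, 7, 4), (5, 5, 3)]
Optimal job order: [3, 4, 1, 2, 5]
Schedule:
  Job 3: M1 done at 1, M2 done at 5
  Job 4: M1 done at 6, M2 done at 14
  Job 1: M1 done at 18, M2 done at 27
  Job 2: M1 done at 25, M2 done at 31
  Job 5: M1 done at 30, M2 done at 34
Makespan = 34

34


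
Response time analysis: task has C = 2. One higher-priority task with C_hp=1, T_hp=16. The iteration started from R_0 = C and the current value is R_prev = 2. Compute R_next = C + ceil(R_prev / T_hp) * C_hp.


R_next = C + ceil(R_prev / T_hp) * C_hp
ceil(2 / 16) = ceil(0.125) = 1
Interference = 1 * 1 = 1
R_next = 2 + 1 = 3

3


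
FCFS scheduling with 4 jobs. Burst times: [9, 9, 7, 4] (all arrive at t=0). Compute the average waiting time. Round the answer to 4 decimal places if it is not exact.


FCFS order (as given): [9, 9, 7, 4]
Waiting times:
  Job 1: wait = 0
  Job 2: wait = 9
  Job 3: wait = 18
  Job 4: wait = 25
Sum of waiting times = 52
Average waiting time = 52/4 = 13.0

13.0


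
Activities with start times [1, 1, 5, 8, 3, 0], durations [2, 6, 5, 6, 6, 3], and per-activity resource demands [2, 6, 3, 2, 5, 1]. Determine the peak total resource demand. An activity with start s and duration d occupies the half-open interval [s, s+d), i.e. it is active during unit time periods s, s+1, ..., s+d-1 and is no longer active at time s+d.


Each activity i is active on [start_i, start_i + duration_i).
Compute total resource usage per time slot:
  t=0: active resources = [1], total = 1
  t=1: active resources = [2, 6, 1], total = 9
  t=2: active resources = [2, 6, 1], total = 9
  t=3: active resources = [6, 5], total = 11
  t=4: active resources = [6, 5], total = 11
  t=5: active resources = [6, 3, 5], total = 14
  t=6: active resources = [6, 3, 5], total = 14
  t=7: active resources = [3, 5], total = 8
  t=8: active resources = [3, 2, 5], total = 10
  t=9: active resources = [3, 2], total = 5
  t=10: active resources = [2], total = 2
  t=11: active resources = [2], total = 2
  t=12: active resources = [2], total = 2
  t=13: active resources = [2], total = 2
Peak resource demand = 14

14


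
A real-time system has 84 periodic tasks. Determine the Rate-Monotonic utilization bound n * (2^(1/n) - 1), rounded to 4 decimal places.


Compute 2^(1/84) = 1.0082858917
Subtract 1: 1.0082858917 - 1 = 0.0082858917
Multiply by n: 84 * 0.0082858917 = 0.6960149028
Round to 4 dp: 0.6960

0.6960


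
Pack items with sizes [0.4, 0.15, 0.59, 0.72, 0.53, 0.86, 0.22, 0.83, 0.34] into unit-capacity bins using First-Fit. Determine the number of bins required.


Place items sequentially using First-Fit:
  Item 0.4 -> new Bin 1
  Item 0.15 -> Bin 1 (now 0.55)
  Item 0.59 -> new Bin 2
  Item 0.72 -> new Bin 3
  Item 0.53 -> new Bin 4
  Item 0.86 -> new Bin 5
  Item 0.22 -> Bin 1 (now 0.77)
  Item 0.83 -> new Bin 6
  Item 0.34 -> Bin 2 (now 0.93)
Total bins used = 6

6


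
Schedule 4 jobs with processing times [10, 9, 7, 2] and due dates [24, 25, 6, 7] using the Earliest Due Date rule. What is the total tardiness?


Sort by due date (EDD order): [(7, 6), (2, 7), (10, 24), (9, 25)]
Compute completion times and tardiness:
  Job 1: p=7, d=6, C=7, tardiness=max(0,7-6)=1
  Job 2: p=2, d=7, C=9, tardiness=max(0,9-7)=2
  Job 3: p=10, d=24, C=19, tardiness=max(0,19-24)=0
  Job 4: p=9, d=25, C=28, tardiness=max(0,28-25)=3
Total tardiness = 6

6
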